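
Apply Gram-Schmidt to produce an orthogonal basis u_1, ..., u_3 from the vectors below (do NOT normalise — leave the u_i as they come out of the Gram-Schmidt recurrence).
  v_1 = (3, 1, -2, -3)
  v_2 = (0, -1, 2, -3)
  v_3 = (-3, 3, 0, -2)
Orthogonal basis:
  u_1 = (3, 1, -2, -3)
  u_2 = (-12/23, -27/23, 54/23, -57/23)
  u_3 = (-49/17, 111/34, -9/17, -49/34)

Apply the Gram-Schmidt recurrence
  u_1 = v_1
  u_i = v_i − Σ_{j<i} ((v_i · u_j) / (u_j · u_j)) · u_j.

Step by step this gives:
  u_1 = (3, 1, -2, -3)
  u_2 = (-12/23, -27/23, 54/23, -57/23)
  u_3 = (-49/17, 111/34, -9/17, -49/34)

Orthogonality check:
  u_2 · u_1 = 0 (should be 0)
  u_3 · u_1 = 0 (should be 0)
  u_3 · u_2 = 0 (should be 0)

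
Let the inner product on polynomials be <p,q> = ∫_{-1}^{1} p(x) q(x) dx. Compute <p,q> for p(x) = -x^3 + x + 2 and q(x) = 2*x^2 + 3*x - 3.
<p,q> = -128/15

Expand the product: p(x)·q(x) = -2*x^5 - 3*x^4 + 5*x^3 + 7*x^2 + 3*x - 6.
∫_{-1}^{1} of each monomial x^k gives [2/(k+1) if k even, 0 if k odd]. Integrating term-by-term (or equivalently evaluating the antiderivative F(x) = -x^6/3 - 3*x^5/5 + 5*x^4/4 + 7*x^3/3 + 3*x^2/2 - 6*x at the endpoints):
  F(1) − F(−1) = -37/20 − (401/60) = -128/15.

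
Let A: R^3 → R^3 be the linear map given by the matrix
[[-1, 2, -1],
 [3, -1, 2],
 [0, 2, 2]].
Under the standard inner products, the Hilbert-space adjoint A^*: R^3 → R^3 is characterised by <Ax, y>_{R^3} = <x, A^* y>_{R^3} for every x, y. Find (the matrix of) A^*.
A^* = A^T =
[[-1, 3, 0],
 [2, -1, 2],
 [-1, 2, 2]]

For real matrices with standard dot products, the defining identity <Ax, y> = <x, A^* y> gives (Ax)^T y = x^T (A^*) y, i.e. x^T A^T y = x^T (A^*) y. Since this holds for all x, y, we must have A^* = A^T. Therefore
A^* =
[[-1, 3, 0],
 [2, -1, 2],
 [-1, 2, 2]].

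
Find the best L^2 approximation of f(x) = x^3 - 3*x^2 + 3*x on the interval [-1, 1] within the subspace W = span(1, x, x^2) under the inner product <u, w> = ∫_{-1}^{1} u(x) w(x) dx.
g(x) = -3*x^2 + 18*x/5

The best approximation g ∈ W is the orthogonal projection of f onto W. Writing g = a_0 + a_1 x + a_2 x^2, the coefficients solve the normal equations G · a = b where
  G_{ij} = <φ_i, φ_j> and b_i = <f, φ_i>, with φ_0 = 1, φ_1 = x, φ_2 = x^2.
G =
  [2, 0, 2/3]
  [0, 2/3, 0]
  [2/3, 0, 2/5],
b = (-2, 12/5, -6/5).
Solving gives a_0 = 0, a_1 = 18/5, a_2 = -3, so
  g(x) = -3*x^2 + 18*x/5.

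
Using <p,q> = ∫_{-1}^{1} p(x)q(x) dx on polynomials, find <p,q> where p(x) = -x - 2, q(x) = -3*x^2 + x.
<p,q> = 10/3

Expand the product: p(x)·q(x) = 3*x^3 + 5*x^2 - 2*x.
∫_{-1}^{1} of each monomial x^k gives [2/(k+1) if k even, 0 if k odd]. Integrating term-by-term (or equivalently evaluating the antiderivative F(x) = 3*x^4/4 + 5*x^3/3 - x^2 at the endpoints):
  F(1) − F(−1) = 17/12 − (-23/12) = 10/3.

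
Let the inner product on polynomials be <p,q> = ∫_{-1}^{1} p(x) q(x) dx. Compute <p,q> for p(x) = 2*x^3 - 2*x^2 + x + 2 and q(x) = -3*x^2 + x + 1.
<p,q> = 38/15

Expand the product: p(x)·q(x) = -6*x^5 + 8*x^4 - 3*x^3 - 7*x^2 + 3*x + 2.
∫_{-1}^{1} of each monomial x^k gives [2/(k+1) if k even, 0 if k odd]. Integrating term-by-term (or equivalently evaluating the antiderivative F(x) = -x^6 + 8*x^5/5 - 3*x^4/4 - 7*x^3/3 + 3*x^2/2 + 2*x at the endpoints):
  F(1) − F(−1) = 61/60 − (-91/60) = 38/15.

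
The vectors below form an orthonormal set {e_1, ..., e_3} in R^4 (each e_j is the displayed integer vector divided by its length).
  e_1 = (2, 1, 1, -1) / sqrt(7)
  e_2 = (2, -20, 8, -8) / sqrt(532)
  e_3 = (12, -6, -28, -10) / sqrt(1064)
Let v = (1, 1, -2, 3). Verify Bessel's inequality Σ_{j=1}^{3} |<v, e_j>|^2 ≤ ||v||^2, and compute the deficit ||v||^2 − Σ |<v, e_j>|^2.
Σ |<v, e_j>|^2 = 55/7; ||v||^2 = 15; deficit = 50/7

Write each e_j = u_j / sqrt(<u_j, u_j>) where u_j is the displayed integer vector. Then <v, e_j> = <v, u_j> / sqrt(<u_j, u_j>), so |<v, e_j>|^2 = <v, u_j>^2 / <u_j, u_j>.
Coefficients: <v, e_1> = -2/sqrt(7), <v, e_2> = -58/sqrt(532), <v, e_3> = 32/sqrt(1064).
Square and sum: Σ |<v, e_j>|^2 = 55/7.
Compute ||v||^2 = v·v = 15.
Deficit = 15 − 55/7 = 50/7 ≥ 0, confirming Bessel's inequality. (The deficit equals ||v − Σ <v,e_j> e_j||^2, the squared distance from v to span{e_j}.)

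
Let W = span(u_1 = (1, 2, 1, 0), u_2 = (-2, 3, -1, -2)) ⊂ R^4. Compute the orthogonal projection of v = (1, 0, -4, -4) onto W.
proj_W(v) = (-74/33, 13/33, -17/11, -46/33)

Set up U = [u_1 | ... | u_2] ∈ R^(4×2). The projector onto W = col(U) is P = U (U^T U)^(-1) U^T.
Compute U^T U =
  [6, 3]
  [3, 18],
and U^T v = (-3, 10).
Solve U^T U · c = U^T v for the coefficients: c = (-28/33, 23/33). The projection is proj_W(v) = U c.
Check: (v - proj_W(v)) · u_1 = 0  (should be 0).
Check: (v - proj_W(v)) · u_2 = 0  (should be 0).
Result: proj_W(v) = (-74/33, 13/33, -17/11, -46/33).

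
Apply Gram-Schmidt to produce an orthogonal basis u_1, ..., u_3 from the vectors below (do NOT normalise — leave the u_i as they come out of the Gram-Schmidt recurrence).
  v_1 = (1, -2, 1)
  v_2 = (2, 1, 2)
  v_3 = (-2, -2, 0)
Orthogonal basis:
  u_1 = (1, -2, 1)
  u_2 = (5/3, 5/3, 5/3)
  u_3 = (-1, 0, 1)

Apply the Gram-Schmidt recurrence
  u_1 = v_1
  u_i = v_i − Σ_{j<i} ((v_i · u_j) / (u_j · u_j)) · u_j.

Step by step this gives:
  u_1 = (1, -2, 1)
  u_2 = (5/3, 5/3, 5/3)
  u_3 = (-1, 0, 1)

Orthogonality check:
  u_2 · u_1 = 0 (should be 0)
  u_3 · u_1 = 0 (should be 0)
  u_3 · u_2 = 0 (should be 0)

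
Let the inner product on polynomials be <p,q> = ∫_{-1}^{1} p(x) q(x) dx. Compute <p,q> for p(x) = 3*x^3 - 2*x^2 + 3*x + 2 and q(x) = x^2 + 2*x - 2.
<p,q> = 8/5

Expand the product: p(x)·q(x) = 3*x^5 + 4*x^4 - 7*x^3 + 12*x^2 - 2*x - 4.
∫_{-1}^{1} of each monomial x^k gives [2/(k+1) if k even, 0 if k odd]. Integrating term-by-term (or equivalently evaluating the antiderivative F(x) = x^6/2 + 4*x^5/5 - 7*x^4/4 + 4*x^3 - x^2 - 4*x at the endpoints):
  F(1) − F(−1) = -29/20 − (-61/20) = 8/5.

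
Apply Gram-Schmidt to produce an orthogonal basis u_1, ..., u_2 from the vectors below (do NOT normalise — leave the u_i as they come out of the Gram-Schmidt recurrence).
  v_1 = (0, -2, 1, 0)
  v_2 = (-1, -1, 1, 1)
Orthogonal basis:
  u_1 = (0, -2, 1, 0)
  u_2 = (-1, 1/5, 2/5, 1)

Apply the Gram-Schmidt recurrence
  u_1 = v_1
  u_i = v_i − Σ_{j<i} ((v_i · u_j) / (u_j · u_j)) · u_j.

Step by step this gives:
  u_1 = (0, -2, 1, 0)
  u_2 = (-1, 1/5, 2/5, 1)

Orthogonality check:
  u_2 · u_1 = 0 (should be 0)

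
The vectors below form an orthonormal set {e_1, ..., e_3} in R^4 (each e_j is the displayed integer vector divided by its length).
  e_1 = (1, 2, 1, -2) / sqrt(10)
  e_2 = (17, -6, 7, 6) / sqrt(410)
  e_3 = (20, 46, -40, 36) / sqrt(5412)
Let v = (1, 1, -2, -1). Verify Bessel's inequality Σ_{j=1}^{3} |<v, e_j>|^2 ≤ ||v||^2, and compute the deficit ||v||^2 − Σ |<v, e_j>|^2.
Σ |<v, e_j>|^2 = 10/3; ||v||^2 = 7; deficit = 11/3

Write each e_j = u_j / sqrt(<u_j, u_j>) where u_j is the displayed integer vector. Then <v, e_j> = <v, u_j> / sqrt(<u_j, u_j>), so |<v, e_j>|^2 = <v, u_j>^2 / <u_j, u_j>.
Coefficients: <v, e_1> = 3/sqrt(10), <v, e_2> = -9/sqrt(410), <v, e_3> = 110/sqrt(5412).
Square and sum: Σ |<v, e_j>|^2 = 10/3.
Compute ||v||^2 = v·v = 7.
Deficit = 7 − 10/3 = 11/3 ≥ 0, confirming Bessel's inequality. (The deficit equals ||v − Σ <v,e_j> e_j||^2, the squared distance from v to span{e_j}.)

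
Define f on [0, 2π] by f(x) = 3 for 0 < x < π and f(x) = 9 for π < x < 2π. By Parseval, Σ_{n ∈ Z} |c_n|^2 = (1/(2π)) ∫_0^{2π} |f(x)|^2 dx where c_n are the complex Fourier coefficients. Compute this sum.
Σ |c_n|^2 = 45

Parseval equates the L^2 energy of f (normalised by 1/(2π)) with the ℓ^2 sum of its Fourier coefficients: (1/(2π)) ∫_0^{2π} |f|^2 = Σ |c_n|^2.
Compute the left side: (1/(2π)) [∫_0^π 3^2 dx + ∫_π^{2π} 9^2 dx] = (1/(2π)) · (9π + 81π) = (9 + 81)/2 = 45.
So Σ_{n ∈ Z} |c_n|^2 = 45.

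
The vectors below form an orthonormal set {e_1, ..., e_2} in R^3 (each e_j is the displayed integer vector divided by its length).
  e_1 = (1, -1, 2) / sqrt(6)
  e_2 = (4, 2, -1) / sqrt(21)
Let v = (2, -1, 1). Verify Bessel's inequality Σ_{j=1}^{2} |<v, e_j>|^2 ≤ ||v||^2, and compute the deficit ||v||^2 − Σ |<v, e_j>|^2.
Σ |<v, e_j>|^2 = 75/14; ||v||^2 = 6; deficit = 9/14

Write each e_j = u_j / sqrt(<u_j, u_j>) where u_j is the displayed integer vector. Then <v, e_j> = <v, u_j> / sqrt(<u_j, u_j>), so |<v, e_j>|^2 = <v, u_j>^2 / <u_j, u_j>.
Coefficients: <v, e_1> = 5/sqrt(6), <v, e_2> = 5/sqrt(21).
Square and sum: Σ |<v, e_j>|^2 = 75/14.
Compute ||v||^2 = v·v = 6.
Deficit = 6 − 75/14 = 9/14 ≥ 0, confirming Bessel's inequality. (The deficit equals ||v − Σ <v,e_j> e_j||^2, the squared distance from v to span{e_j}.)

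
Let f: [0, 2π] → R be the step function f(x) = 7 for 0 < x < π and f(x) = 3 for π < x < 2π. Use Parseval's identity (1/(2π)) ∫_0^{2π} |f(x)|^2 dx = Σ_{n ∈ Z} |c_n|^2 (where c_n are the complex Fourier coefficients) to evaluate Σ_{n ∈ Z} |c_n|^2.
Σ |c_n|^2 = 29

Parseval equates the L^2 energy of f (normalised by 1/(2π)) with the ℓ^2 sum of its Fourier coefficients: (1/(2π)) ∫_0^{2π} |f|^2 = Σ |c_n|^2.
Compute the left side: (1/(2π)) [∫_0^π 7^2 dx + ∫_π^{2π} 3^2 dx] = (1/(2π)) · (49π + 9π) = (49 + 9)/2 = 29.
So Σ_{n ∈ Z} |c_n|^2 = 29.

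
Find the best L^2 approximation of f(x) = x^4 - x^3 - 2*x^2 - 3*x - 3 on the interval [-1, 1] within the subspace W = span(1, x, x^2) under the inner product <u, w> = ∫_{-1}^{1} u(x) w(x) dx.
g(x) = -8*x^2/7 - 18*x/5 - 108/35

The best approximation g ∈ W is the orthogonal projection of f onto W. Writing g = a_0 + a_1 x + a_2 x^2, the coefficients solve the normal equations G · a = b where
  G_{ij} = <φ_i, φ_j> and b_i = <f, φ_i>, with φ_0 = 1, φ_1 = x, φ_2 = x^2.
G =
  [2, 0, 2/3]
  [0, 2/3, 0]
  [2/3, 0, 2/5],
b = (-104/15, -12/5, -88/35).
Solving gives a_0 = -108/35, a_1 = -18/5, a_2 = -8/7, so
  g(x) = -8*x^2/7 - 18*x/5 - 108/35.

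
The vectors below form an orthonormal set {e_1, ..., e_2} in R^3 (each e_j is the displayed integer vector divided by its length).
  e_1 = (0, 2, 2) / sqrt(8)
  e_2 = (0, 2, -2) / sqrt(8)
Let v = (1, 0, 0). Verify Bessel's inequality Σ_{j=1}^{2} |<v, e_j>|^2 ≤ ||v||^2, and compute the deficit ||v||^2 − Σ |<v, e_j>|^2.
Σ |<v, e_j>|^2 = 0; ||v||^2 = 1; deficit = 1

Write each e_j = u_j / sqrt(<u_j, u_j>) where u_j is the displayed integer vector. Then <v, e_j> = <v, u_j> / sqrt(<u_j, u_j>), so |<v, e_j>|^2 = <v, u_j>^2 / <u_j, u_j>.
Coefficients: <v, e_1> = 0/sqrt(8), <v, e_2> = 0/sqrt(8).
Square and sum: Σ |<v, e_j>|^2 = 0.
Compute ||v||^2 = v·v = 1.
Deficit = 1 − 0 = 1 ≥ 0, confirming Bessel's inequality. (The deficit equals ||v − Σ <v,e_j> e_j||^2, the squared distance from v to span{e_j}.)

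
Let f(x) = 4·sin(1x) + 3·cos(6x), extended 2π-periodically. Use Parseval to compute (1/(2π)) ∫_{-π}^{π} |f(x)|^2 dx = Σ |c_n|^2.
Σ |c_n|^2 = 25/2

Expand |f|^2 and use orthogonality of {sin(nx), cos(mx)} on [-π, π]:
  ∫_{-π}^{π} sin(nx)^2 dx = π, ∫ cos(mx)^2 dx = π, and cross terms integrate to 0.
So ∫_{-π}^{π} f(x)^2 dx = 4^2 · π + 3^2 · π = (16 + 9)π.
Divide by 2π: (16 + 9)/2 = 25/2.
By Parseval, this equals Σ |c_n|^2.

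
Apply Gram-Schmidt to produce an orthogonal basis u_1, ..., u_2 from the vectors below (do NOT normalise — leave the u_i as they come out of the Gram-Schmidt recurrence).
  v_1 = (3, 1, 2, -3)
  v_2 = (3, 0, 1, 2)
Orthogonal basis:
  u_1 = (3, 1, 2, -3)
  u_2 = (54/23, -5/23, 13/23, 61/23)

Apply the Gram-Schmidt recurrence
  u_1 = v_1
  u_i = v_i − Σ_{j<i} ((v_i · u_j) / (u_j · u_j)) · u_j.

Step by step this gives:
  u_1 = (3, 1, 2, -3)
  u_2 = (54/23, -5/23, 13/23, 61/23)

Orthogonality check:
  u_2 · u_1 = 0 (should be 0)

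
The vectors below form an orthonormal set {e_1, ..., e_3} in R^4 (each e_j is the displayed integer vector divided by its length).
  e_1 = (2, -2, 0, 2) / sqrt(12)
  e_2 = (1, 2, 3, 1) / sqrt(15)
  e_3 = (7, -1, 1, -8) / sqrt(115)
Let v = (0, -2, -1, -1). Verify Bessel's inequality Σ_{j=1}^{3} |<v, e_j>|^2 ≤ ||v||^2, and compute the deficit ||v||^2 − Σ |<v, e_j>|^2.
Σ |<v, e_j>|^2 = 122/23; ||v||^2 = 6; deficit = 16/23

Write each e_j = u_j / sqrt(<u_j, u_j>) where u_j is the displayed integer vector. Then <v, e_j> = <v, u_j> / sqrt(<u_j, u_j>), so |<v, e_j>|^2 = <v, u_j>^2 / <u_j, u_j>.
Coefficients: <v, e_1> = 2/sqrt(12), <v, e_2> = -8/sqrt(15), <v, e_3> = 9/sqrt(115).
Square and sum: Σ |<v, e_j>|^2 = 122/23.
Compute ||v||^2 = v·v = 6.
Deficit = 6 − 122/23 = 16/23 ≥ 0, confirming Bessel's inequality. (The deficit equals ||v − Σ <v,e_j> e_j||^2, the squared distance from v to span{e_j}.)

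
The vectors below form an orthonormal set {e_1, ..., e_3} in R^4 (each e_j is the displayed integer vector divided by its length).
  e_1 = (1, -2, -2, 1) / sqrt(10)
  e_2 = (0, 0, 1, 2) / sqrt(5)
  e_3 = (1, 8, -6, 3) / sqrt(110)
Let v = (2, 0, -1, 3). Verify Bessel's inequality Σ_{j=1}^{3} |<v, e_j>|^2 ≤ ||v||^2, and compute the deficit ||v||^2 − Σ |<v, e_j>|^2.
Σ |<v, e_j>|^2 = 689/55; ||v||^2 = 14; deficit = 81/55

Write each e_j = u_j / sqrt(<u_j, u_j>) where u_j is the displayed integer vector. Then <v, e_j> = <v, u_j> / sqrt(<u_j, u_j>), so |<v, e_j>|^2 = <v, u_j>^2 / <u_j, u_j>.
Coefficients: <v, e_1> = 7/sqrt(10), <v, e_2> = 5/sqrt(5), <v, e_3> = 17/sqrt(110).
Square and sum: Σ |<v, e_j>|^2 = 689/55.
Compute ||v||^2 = v·v = 14.
Deficit = 14 − 689/55 = 81/55 ≥ 0, confirming Bessel's inequality. (The deficit equals ||v − Σ <v,e_j> e_j||^2, the squared distance from v to span{e_j}.)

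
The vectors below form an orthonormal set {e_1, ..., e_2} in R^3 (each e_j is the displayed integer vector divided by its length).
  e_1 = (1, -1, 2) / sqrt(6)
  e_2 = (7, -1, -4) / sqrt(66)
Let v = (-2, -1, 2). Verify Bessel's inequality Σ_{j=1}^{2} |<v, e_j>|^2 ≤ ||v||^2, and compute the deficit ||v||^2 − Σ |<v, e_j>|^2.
Σ |<v, e_j>|^2 = 90/11; ||v||^2 = 9; deficit = 9/11

Write each e_j = u_j / sqrt(<u_j, u_j>) where u_j is the displayed integer vector. Then <v, e_j> = <v, u_j> / sqrt(<u_j, u_j>), so |<v, e_j>|^2 = <v, u_j>^2 / <u_j, u_j>.
Coefficients: <v, e_1> = 3/sqrt(6), <v, e_2> = -21/sqrt(66).
Square and sum: Σ |<v, e_j>|^2 = 90/11.
Compute ||v||^2 = v·v = 9.
Deficit = 9 − 90/11 = 9/11 ≥ 0, confirming Bessel's inequality. (The deficit equals ||v − Σ <v,e_j> e_j||^2, the squared distance from v to span{e_j}.)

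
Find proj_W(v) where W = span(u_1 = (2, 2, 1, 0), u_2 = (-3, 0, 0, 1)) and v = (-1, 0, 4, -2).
proj_W(v) = (-11/54, 26/27, 13/27, 7/18)

Set up U = [u_1 | ... | u_2] ∈ R^(4×2). The projector onto W = col(U) is P = U (U^T U)^(-1) U^T.
Compute U^T U =
  [9, -6]
  [-6, 10],
and U^T v = (2, 1).
Solve U^T U · c = U^T v for the coefficients: c = (13/27, 7/18). The projection is proj_W(v) = U c.
Check: (v - proj_W(v)) · u_1 = 0  (should be 0).
Check: (v - proj_W(v)) · u_2 = 0  (should be 0).
Result: proj_W(v) = (-11/54, 26/27, 13/27, 7/18).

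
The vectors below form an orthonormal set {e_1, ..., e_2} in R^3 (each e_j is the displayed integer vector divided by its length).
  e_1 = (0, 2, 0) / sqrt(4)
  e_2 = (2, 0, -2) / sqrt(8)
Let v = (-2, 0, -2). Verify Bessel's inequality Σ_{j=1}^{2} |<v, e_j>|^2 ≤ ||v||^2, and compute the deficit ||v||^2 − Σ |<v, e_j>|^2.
Σ |<v, e_j>|^2 = 0; ||v||^2 = 8; deficit = 8

Write each e_j = u_j / sqrt(<u_j, u_j>) where u_j is the displayed integer vector. Then <v, e_j> = <v, u_j> / sqrt(<u_j, u_j>), so |<v, e_j>|^2 = <v, u_j>^2 / <u_j, u_j>.
Coefficients: <v, e_1> = 0/sqrt(4), <v, e_2> = 0/sqrt(8).
Square and sum: Σ |<v, e_j>|^2 = 0.
Compute ||v||^2 = v·v = 8.
Deficit = 8 − 0 = 8 ≥ 0, confirming Bessel's inequality. (The deficit equals ||v − Σ <v,e_j> e_j||^2, the squared distance from v to span{e_j}.)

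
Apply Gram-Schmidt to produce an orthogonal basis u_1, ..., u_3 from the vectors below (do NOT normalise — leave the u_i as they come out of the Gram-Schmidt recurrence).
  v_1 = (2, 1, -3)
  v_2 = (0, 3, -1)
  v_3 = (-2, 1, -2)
Orthogonal basis:
  u_1 = (2, 1, -3)
  u_2 = (-6/7, 18/7, 2/7)
  u_3 = (-2, -1/2, -3/2)

Apply the Gram-Schmidt recurrence
  u_1 = v_1
  u_i = v_i − Σ_{j<i} ((v_i · u_j) / (u_j · u_j)) · u_j.

Step by step this gives:
  u_1 = (2, 1, -3)
  u_2 = (-6/7, 18/7, 2/7)
  u_3 = (-2, -1/2, -3/2)

Orthogonality check:
  u_2 · u_1 = 0 (should be 0)
  u_3 · u_1 = 0 (should be 0)
  u_3 · u_2 = 0 (should be 0)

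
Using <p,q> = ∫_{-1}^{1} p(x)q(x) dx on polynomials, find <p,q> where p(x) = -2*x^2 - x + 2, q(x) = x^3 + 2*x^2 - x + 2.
<p,q> = 20/3

Expand the product: p(x)·q(x) = -2*x^5 - 5*x^4 + 2*x^3 + x^2 - 4*x + 4.
∫_{-1}^{1} of each monomial x^k gives [2/(k+1) if k even, 0 if k odd]. Integrating term-by-term (or equivalently evaluating the antiderivative F(x) = -x^6/3 - x^5 + x^4/2 + x^3/3 - 2*x^2 + 4*x at the endpoints):
  F(1) − F(−1) = 3/2 − (-31/6) = 20/3.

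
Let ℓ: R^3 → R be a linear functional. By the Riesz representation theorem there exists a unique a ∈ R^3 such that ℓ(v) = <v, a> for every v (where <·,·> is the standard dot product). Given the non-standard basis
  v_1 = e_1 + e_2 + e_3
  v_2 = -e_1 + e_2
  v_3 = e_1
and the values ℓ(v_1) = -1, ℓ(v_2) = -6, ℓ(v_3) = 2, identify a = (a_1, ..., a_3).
a = (2, -4, 1)

Write a = (a_1, ..., a_3) in the standard basis. For each basis vector v_i, ℓ(v_i) = <v_i, a> is a linear equation in the a_j's. Collect the n equations into a matrix system V a = ℓ, where row i of V is v_i (expressed in the standard basis). Since V is invertible (lower-triangular with 1s on the diagonal, up to permutation), solve by back-substitution:
  V =
[[1, 1, 1],
 [-1, 1, 0],
 [1, 0, 0]]
  V a = (-1, -6, 2)
Solving gives a = (2, -4, 1).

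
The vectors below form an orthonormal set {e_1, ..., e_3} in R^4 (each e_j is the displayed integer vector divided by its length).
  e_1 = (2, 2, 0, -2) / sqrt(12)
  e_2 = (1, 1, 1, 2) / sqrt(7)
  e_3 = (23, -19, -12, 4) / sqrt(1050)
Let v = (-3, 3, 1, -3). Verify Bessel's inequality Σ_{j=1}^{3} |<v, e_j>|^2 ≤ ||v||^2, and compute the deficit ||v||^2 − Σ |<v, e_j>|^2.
Σ |<v, e_j>|^2 = 28; ||v||^2 = 28; deficit = 0

Write each e_j = u_j / sqrt(<u_j, u_j>) where u_j is the displayed integer vector. Then <v, e_j> = <v, u_j> / sqrt(<u_j, u_j>), so |<v, e_j>|^2 = <v, u_j>^2 / <u_j, u_j>.
Coefficients: <v, e_1> = 6/sqrt(12), <v, e_2> = -5/sqrt(7), <v, e_3> = -150/sqrt(1050).
Square and sum: Σ |<v, e_j>|^2 = 28.
Compute ||v||^2 = v·v = 28.
Deficit = 28 − 28 = 0 ≥ 0, confirming Bessel's inequality. (The deficit equals ||v − Σ <v,e_j> e_j||^2, the squared distance from v to span{e_j}.)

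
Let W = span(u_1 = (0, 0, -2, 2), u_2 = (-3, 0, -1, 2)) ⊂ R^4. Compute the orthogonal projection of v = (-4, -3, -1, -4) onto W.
proj_W(v) = (-3, 0, 2, -1)

Set up U = [u_1 | ... | u_2] ∈ R^(4×2). The projector onto W = col(U) is P = U (U^T U)^(-1) U^T.
Compute U^T U =
  [8, 6]
  [6, 14],
and U^T v = (-6, 5).
Solve U^T U · c = U^T v for the coefficients: c = (-3/2, 1). The projection is proj_W(v) = U c.
Check: (v - proj_W(v)) · u_1 = 0  (should be 0).
Check: (v - proj_W(v)) · u_2 = 0  (should be 0).
Result: proj_W(v) = (-3, 0, 2, -1).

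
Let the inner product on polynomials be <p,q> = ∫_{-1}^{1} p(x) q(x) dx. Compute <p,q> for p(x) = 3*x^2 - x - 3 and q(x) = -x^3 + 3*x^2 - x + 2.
<p,q> = -28/3

Expand the product: p(x)·q(x) = -3*x^5 + 10*x^4 - 3*x^3 - 2*x^2 + x - 6.
∫_{-1}^{1} of each monomial x^k gives [2/(k+1) if k even, 0 if k odd]. Integrating term-by-term (or equivalently evaluating the antiderivative F(x) = -x^6/2 + 2*x^5 - 3*x^4/4 - 2*x^3/3 + x^2/2 - 6*x at the endpoints):
  F(1) − F(−1) = -65/12 − (47/12) = -28/3.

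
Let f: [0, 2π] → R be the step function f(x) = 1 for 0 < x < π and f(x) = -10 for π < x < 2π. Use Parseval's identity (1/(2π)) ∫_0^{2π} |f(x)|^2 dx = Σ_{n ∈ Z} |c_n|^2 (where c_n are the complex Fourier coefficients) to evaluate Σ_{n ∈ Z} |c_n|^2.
Σ |c_n|^2 = 101/2

Parseval equates the L^2 energy of f (normalised by 1/(2π)) with the ℓ^2 sum of its Fourier coefficients: (1/(2π)) ∫_0^{2π} |f|^2 = Σ |c_n|^2.
Compute the left side: (1/(2π)) [∫_0^π 1^2 dx + ∫_π^{2π} (-10)^2 dx] = (1/(2π)) · (1π + 100π) = (1 + 100)/2 = 101/2.
So Σ_{n ∈ Z} |c_n|^2 = 101/2.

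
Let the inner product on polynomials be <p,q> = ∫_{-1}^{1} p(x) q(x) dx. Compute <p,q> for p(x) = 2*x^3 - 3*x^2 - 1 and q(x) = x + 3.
<p,q> = -56/5

Expand the product: p(x)·q(x) = 2*x^4 + 3*x^3 - 9*x^2 - x - 3.
∫_{-1}^{1} of each monomial x^k gives [2/(k+1) if k even, 0 if k odd]. Integrating term-by-term (or equivalently evaluating the antiderivative F(x) = 2*x^5/5 + 3*x^4/4 - 3*x^3 - x^2/2 - 3*x at the endpoints):
  F(1) − F(−1) = -107/20 − (117/20) = -56/5.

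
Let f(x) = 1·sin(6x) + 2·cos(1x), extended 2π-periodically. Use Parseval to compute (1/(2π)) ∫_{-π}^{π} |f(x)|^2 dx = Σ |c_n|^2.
Σ |c_n|^2 = 5/2

Expand |f|^2 and use orthogonality of {sin(nx), cos(mx)} on [-π, π]:
  ∫_{-π}^{π} sin(nx)^2 dx = π, ∫ cos(mx)^2 dx = π, and cross terms integrate to 0.
So ∫_{-π}^{π} f(x)^2 dx = 1^2 · π + 2^2 · π = (1 + 4)π.
Divide by 2π: (1 + 4)/2 = 5/2.
By Parseval, this equals Σ |c_n|^2.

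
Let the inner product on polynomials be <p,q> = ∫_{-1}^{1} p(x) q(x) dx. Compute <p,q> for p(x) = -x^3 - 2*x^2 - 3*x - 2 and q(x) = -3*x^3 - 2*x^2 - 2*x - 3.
<p,q> = 620/21

Expand the product: p(x)·q(x) = 3*x^6 + 8*x^5 + 15*x^4 + 19*x^3 + 16*x^2 + 13*x + 6.
∫_{-1}^{1} of each monomial x^k gives [2/(k+1) if k even, 0 if k odd]. Integrating term-by-term (or equivalently evaluating the antiderivative F(x) = 3*x^7/7 + 4*x^6/3 + 3*x^5 + 19*x^4/4 + 16*x^3/3 + 13*x^2/2 + 6*x at the endpoints):
  F(1) − F(−1) = 2297/84 − (-61/28) = 620/21.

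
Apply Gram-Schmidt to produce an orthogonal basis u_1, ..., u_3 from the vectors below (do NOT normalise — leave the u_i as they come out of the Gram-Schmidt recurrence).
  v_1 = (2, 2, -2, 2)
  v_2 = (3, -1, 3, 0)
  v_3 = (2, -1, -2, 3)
Orthogonal basis:
  u_1 = (2, 2, -2, 2)
  u_2 = (13/4, -3/4, 11/4, 1/4)
  u_3 = (1/15, -12/5, -13/15, 22/15)

Apply the Gram-Schmidt recurrence
  u_1 = v_1
  u_i = v_i − Σ_{j<i} ((v_i · u_j) / (u_j · u_j)) · u_j.

Step by step this gives:
  u_1 = (2, 2, -2, 2)
  u_2 = (13/4, -3/4, 11/4, 1/4)
  u_3 = (1/15, -12/5, -13/15, 22/15)

Orthogonality check:
  u_2 · u_1 = 0 (should be 0)
  u_3 · u_1 = 0 (should be 0)
  u_3 · u_2 = 0 (should be 0)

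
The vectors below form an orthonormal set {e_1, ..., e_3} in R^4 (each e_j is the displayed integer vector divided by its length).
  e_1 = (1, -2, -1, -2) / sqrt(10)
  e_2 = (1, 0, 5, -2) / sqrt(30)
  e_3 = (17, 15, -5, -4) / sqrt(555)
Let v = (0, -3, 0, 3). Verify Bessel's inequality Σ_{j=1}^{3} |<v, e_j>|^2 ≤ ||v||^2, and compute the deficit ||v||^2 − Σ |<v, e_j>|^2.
Σ |<v, e_j>|^2 = 261/37; ||v||^2 = 18; deficit = 405/37

Write each e_j = u_j / sqrt(<u_j, u_j>) where u_j is the displayed integer vector. Then <v, e_j> = <v, u_j> / sqrt(<u_j, u_j>), so |<v, e_j>|^2 = <v, u_j>^2 / <u_j, u_j>.
Coefficients: <v, e_1> = 0/sqrt(10), <v, e_2> = -6/sqrt(30), <v, e_3> = -57/sqrt(555).
Square and sum: Σ |<v, e_j>|^2 = 261/37.
Compute ||v||^2 = v·v = 18.
Deficit = 18 − 261/37 = 405/37 ≥ 0, confirming Bessel's inequality. (The deficit equals ||v − Σ <v,e_j> e_j||^2, the squared distance from v to span{e_j}.)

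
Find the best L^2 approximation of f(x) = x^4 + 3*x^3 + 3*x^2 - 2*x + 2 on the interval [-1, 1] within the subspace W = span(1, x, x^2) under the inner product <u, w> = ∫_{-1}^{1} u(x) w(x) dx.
g(x) = 27*x^2/7 - x/5 + 67/35

The best approximation g ∈ W is the orthogonal projection of f onto W. Writing g = a_0 + a_1 x + a_2 x^2, the coefficients solve the normal equations G · a = b where
  G_{ij} = <φ_i, φ_j> and b_i = <f, φ_i>, with φ_0 = 1, φ_1 = x, φ_2 = x^2.
G =
  [2, 0, 2/3]
  [0, 2/3, 0]
  [2/3, 0, 2/5],
b = (32/5, -2/15, 296/105).
Solving gives a_0 = 67/35, a_1 = -1/5, a_2 = 27/7, so
  g(x) = 27*x^2/7 - x/5 + 67/35.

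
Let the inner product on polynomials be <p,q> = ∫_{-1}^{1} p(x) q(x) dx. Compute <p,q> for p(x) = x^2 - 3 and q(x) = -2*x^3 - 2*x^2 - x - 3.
<p,q> = 96/5

Expand the product: p(x)·q(x) = -2*x^5 - 2*x^4 + 5*x^3 + 3*x^2 + 3*x + 9.
∫_{-1}^{1} of each monomial x^k gives [2/(k+1) if k even, 0 if k odd]. Integrating term-by-term (or equivalently evaluating the antiderivative F(x) = -x^6/3 - 2*x^5/5 + 5*x^4/4 + x^3 + 3*x^2/2 + 9*x at the endpoints):
  F(1) − F(−1) = 721/60 − (-431/60) = 96/5.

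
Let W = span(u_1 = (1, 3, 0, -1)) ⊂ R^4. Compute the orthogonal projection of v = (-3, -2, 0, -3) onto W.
proj_W(v) = (-6/11, -18/11, 0, 6/11)

Set up U = [u_1 | ... | u_1] ∈ R^(4×1). The projector onto W = col(U) is P = U (U^T U)^(-1) U^T.
Compute U^T U =
  [11],
and U^T v = (-6).
Solve U^T U · c = U^T v for the coefficients: c = (-6/11). The projection is proj_W(v) = U c.
Check: (v - proj_W(v)) · u_1 = 0  (should be 0).
Result: proj_W(v) = (-6/11, -18/11, 0, 6/11).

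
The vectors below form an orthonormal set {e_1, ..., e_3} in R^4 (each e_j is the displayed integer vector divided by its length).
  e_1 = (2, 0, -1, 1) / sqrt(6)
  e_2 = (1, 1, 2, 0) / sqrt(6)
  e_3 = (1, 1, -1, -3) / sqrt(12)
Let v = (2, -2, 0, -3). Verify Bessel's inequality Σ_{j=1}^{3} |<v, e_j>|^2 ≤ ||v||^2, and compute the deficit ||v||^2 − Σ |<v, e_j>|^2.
Σ |<v, e_j>|^2 = 83/12; ||v||^2 = 17; deficit = 121/12

Write each e_j = u_j / sqrt(<u_j, u_j>) where u_j is the displayed integer vector. Then <v, e_j> = <v, u_j> / sqrt(<u_j, u_j>), so |<v, e_j>|^2 = <v, u_j>^2 / <u_j, u_j>.
Coefficients: <v, e_1> = 1/sqrt(6), <v, e_2> = 0/sqrt(6), <v, e_3> = 9/sqrt(12).
Square and sum: Σ |<v, e_j>|^2 = 83/12.
Compute ||v||^2 = v·v = 17.
Deficit = 17 − 83/12 = 121/12 ≥ 0, confirming Bessel's inequality. (The deficit equals ||v − Σ <v,e_j> e_j||^2, the squared distance from v to span{e_j}.)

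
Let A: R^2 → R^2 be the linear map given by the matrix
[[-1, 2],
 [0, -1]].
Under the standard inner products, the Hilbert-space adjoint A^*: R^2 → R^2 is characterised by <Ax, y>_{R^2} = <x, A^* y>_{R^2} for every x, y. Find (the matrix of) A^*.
A^* = A^T =
[[-1, 0],
 [2, -1]]

For real matrices with standard dot products, the defining identity <Ax, y> = <x, A^* y> gives (Ax)^T y = x^T (A^*) y, i.e. x^T A^T y = x^T (A^*) y. Since this holds for all x, y, we must have A^* = A^T. Therefore
A^* =
[[-1, 0],
 [2, -1]].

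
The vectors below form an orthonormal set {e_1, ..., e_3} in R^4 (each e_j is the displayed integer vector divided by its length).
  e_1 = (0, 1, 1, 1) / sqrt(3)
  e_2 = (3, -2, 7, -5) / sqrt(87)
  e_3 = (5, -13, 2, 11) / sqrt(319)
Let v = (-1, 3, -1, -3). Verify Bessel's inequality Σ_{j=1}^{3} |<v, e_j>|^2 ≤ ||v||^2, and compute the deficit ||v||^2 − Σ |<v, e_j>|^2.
Σ |<v, e_j>|^2 = 219/11; ||v||^2 = 20; deficit = 1/11

Write each e_j = u_j / sqrt(<u_j, u_j>) where u_j is the displayed integer vector. Then <v, e_j> = <v, u_j> / sqrt(<u_j, u_j>), so |<v, e_j>|^2 = <v, u_j>^2 / <u_j, u_j>.
Coefficients: <v, e_1> = -1/sqrt(3), <v, e_2> = -1/sqrt(87), <v, e_3> = -79/sqrt(319).
Square and sum: Σ |<v, e_j>|^2 = 219/11.
Compute ||v||^2 = v·v = 20.
Deficit = 20 − 219/11 = 1/11 ≥ 0, confirming Bessel's inequality. (The deficit equals ||v − Σ <v,e_j> e_j||^2, the squared distance from v to span{e_j}.)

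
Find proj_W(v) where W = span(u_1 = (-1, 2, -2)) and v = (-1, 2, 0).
proj_W(v) = (-5/9, 10/9, -10/9)

Set up U = [u_1 | ... | u_1] ∈ R^(3×1). The projector onto W = col(U) is P = U (U^T U)^(-1) U^T.
Compute U^T U =
  [9],
and U^T v = (5).
Solve U^T U · c = U^T v for the coefficients: c = (5/9). The projection is proj_W(v) = U c.
Check: (v - proj_W(v)) · u_1 = 0  (should be 0).
Result: proj_W(v) = (-5/9, 10/9, -10/9).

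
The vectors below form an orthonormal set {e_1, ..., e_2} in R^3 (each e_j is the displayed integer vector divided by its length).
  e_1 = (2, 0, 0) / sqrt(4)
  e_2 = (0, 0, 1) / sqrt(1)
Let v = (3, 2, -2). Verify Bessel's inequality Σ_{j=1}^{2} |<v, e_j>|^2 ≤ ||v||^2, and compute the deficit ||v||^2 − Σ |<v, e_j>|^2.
Σ |<v, e_j>|^2 = 13; ||v||^2 = 17; deficit = 4

Write each e_j = u_j / sqrt(<u_j, u_j>) where u_j is the displayed integer vector. Then <v, e_j> = <v, u_j> / sqrt(<u_j, u_j>), so |<v, e_j>|^2 = <v, u_j>^2 / <u_j, u_j>.
Coefficients: <v, e_1> = 6/sqrt(4), <v, e_2> = -2/sqrt(1).
Square and sum: Σ |<v, e_j>|^2 = 13.
Compute ||v||^2 = v·v = 17.
Deficit = 17 − 13 = 4 ≥ 0, confirming Bessel's inequality. (The deficit equals ||v − Σ <v,e_j> e_j||^2, the squared distance from v to span{e_j}.)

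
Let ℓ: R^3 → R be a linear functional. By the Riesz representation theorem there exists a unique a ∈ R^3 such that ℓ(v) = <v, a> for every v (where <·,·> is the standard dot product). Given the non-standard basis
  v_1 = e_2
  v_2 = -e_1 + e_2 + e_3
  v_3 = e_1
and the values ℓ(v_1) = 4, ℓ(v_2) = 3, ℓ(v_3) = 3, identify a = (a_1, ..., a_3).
a = (3, 4, 2)

Write a = (a_1, ..., a_3) in the standard basis. For each basis vector v_i, ℓ(v_i) = <v_i, a> is a linear equation in the a_j's. Collect the n equations into a matrix system V a = ℓ, where row i of V is v_i (expressed in the standard basis). Since V is invertible (lower-triangular with 1s on the diagonal, up to permutation), solve by back-substitution:
  V =
[[0, 1, 0],
 [-1, 1, 1],
 [1, 0, 0]]
  V a = (4, 3, 3)
Solving gives a = (3, 4, 2).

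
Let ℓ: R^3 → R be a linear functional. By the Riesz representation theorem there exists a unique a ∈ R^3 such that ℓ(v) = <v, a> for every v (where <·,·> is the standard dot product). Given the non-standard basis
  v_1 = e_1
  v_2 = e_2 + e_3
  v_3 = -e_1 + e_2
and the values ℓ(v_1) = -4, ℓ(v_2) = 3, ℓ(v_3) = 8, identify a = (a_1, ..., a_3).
a = (-4, 4, -1)

Write a = (a_1, ..., a_3) in the standard basis. For each basis vector v_i, ℓ(v_i) = <v_i, a> is a linear equation in the a_j's. Collect the n equations into a matrix system V a = ℓ, where row i of V is v_i (expressed in the standard basis). Since V is invertible (lower-triangular with 1s on the diagonal, up to permutation), solve by back-substitution:
  V =
[[1, 0, 0],
 [0, 1, 1],
 [-1, 1, 0]]
  V a = (-4, 3, 8)
Solving gives a = (-4, 4, -1).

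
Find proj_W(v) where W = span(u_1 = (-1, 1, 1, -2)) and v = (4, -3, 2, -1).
proj_W(v) = (3/7, -3/7, -3/7, 6/7)

Set up U = [u_1 | ... | u_1] ∈ R^(4×1). The projector onto W = col(U) is P = U (U^T U)^(-1) U^T.
Compute U^T U =
  [7],
and U^T v = (-3).
Solve U^T U · c = U^T v for the coefficients: c = (-3/7). The projection is proj_W(v) = U c.
Check: (v - proj_W(v)) · u_1 = 0  (should be 0).
Result: proj_W(v) = (3/7, -3/7, -3/7, 6/7).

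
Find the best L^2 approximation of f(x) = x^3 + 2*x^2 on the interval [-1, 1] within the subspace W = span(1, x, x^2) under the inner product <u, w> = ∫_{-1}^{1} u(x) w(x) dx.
g(x) = 2*x^2 + 3*x/5

The best approximation g ∈ W is the orthogonal projection of f onto W. Writing g = a_0 + a_1 x + a_2 x^2, the coefficients solve the normal equations G · a = b where
  G_{ij} = <φ_i, φ_j> and b_i = <f, φ_i>, with φ_0 = 1, φ_1 = x, φ_2 = x^2.
G =
  [2, 0, 2/3]
  [0, 2/3, 0]
  [2/3, 0, 2/5],
b = (4/3, 2/5, 4/5).
Solving gives a_0 = 0, a_1 = 3/5, a_2 = 2, so
  g(x) = 2*x^2 + 3*x/5.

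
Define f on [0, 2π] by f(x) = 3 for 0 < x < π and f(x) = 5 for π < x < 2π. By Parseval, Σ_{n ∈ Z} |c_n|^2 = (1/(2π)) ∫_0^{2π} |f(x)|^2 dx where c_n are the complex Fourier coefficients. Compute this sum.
Σ |c_n|^2 = 17

Parseval equates the L^2 energy of f (normalised by 1/(2π)) with the ℓ^2 sum of its Fourier coefficients: (1/(2π)) ∫_0^{2π} |f|^2 = Σ |c_n|^2.
Compute the left side: (1/(2π)) [∫_0^π 3^2 dx + ∫_π^{2π} 5^2 dx] = (1/(2π)) · (9π + 25π) = (9 + 25)/2 = 17.
So Σ_{n ∈ Z} |c_n|^2 = 17.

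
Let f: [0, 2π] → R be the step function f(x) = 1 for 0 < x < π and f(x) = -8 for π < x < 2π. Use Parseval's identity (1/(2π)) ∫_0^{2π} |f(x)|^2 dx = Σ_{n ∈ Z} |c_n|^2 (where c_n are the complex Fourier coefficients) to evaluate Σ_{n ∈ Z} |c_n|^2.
Σ |c_n|^2 = 65/2

Parseval equates the L^2 energy of f (normalised by 1/(2π)) with the ℓ^2 sum of its Fourier coefficients: (1/(2π)) ∫_0^{2π} |f|^2 = Σ |c_n|^2.
Compute the left side: (1/(2π)) [∫_0^π 1^2 dx + ∫_π^{2π} (-8)^2 dx] = (1/(2π)) · (1π + 64π) = (1 + 64)/2 = 65/2.
So Σ_{n ∈ Z} |c_n|^2 = 65/2.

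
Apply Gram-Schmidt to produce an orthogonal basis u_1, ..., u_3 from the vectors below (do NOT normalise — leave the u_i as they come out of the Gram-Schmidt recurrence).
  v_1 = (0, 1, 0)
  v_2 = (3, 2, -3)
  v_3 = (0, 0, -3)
Orthogonal basis:
  u_1 = (0, 1, 0)
  u_2 = (3, 0, -3)
  u_3 = (-3/2, 0, -3/2)

Apply the Gram-Schmidt recurrence
  u_1 = v_1
  u_i = v_i − Σ_{j<i} ((v_i · u_j) / (u_j · u_j)) · u_j.

Step by step this gives:
  u_1 = (0, 1, 0)
  u_2 = (3, 0, -3)
  u_3 = (-3/2, 0, -3/2)

Orthogonality check:
  u_2 · u_1 = 0 (should be 0)
  u_3 · u_1 = 0 (should be 0)
  u_3 · u_2 = 0 (should be 0)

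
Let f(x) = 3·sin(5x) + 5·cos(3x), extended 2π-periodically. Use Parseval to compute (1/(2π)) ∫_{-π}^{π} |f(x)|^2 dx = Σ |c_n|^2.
Σ |c_n|^2 = 17

Expand |f|^2 and use orthogonality of {sin(nx), cos(mx)} on [-π, π]:
  ∫_{-π}^{π} sin(nx)^2 dx = π, ∫ cos(mx)^2 dx = π, and cross terms integrate to 0.
So ∫_{-π}^{π} f(x)^2 dx = 3^2 · π + 5^2 · π = (9 + 25)π.
Divide by 2π: (9 + 25)/2 = 17.
By Parseval, this equals Σ |c_n|^2.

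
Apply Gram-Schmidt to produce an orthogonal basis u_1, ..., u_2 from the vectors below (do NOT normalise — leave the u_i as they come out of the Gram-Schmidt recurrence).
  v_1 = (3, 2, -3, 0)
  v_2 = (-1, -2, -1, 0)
Orthogonal basis:
  u_1 = (3, 2, -3, 0)
  u_2 = (-5/11, -18/11, -17/11, 0)

Apply the Gram-Schmidt recurrence
  u_1 = v_1
  u_i = v_i − Σ_{j<i} ((v_i · u_j) / (u_j · u_j)) · u_j.

Step by step this gives:
  u_1 = (3, 2, -3, 0)
  u_2 = (-5/11, -18/11, -17/11, 0)

Orthogonality check:
  u_2 · u_1 = 0 (should be 0)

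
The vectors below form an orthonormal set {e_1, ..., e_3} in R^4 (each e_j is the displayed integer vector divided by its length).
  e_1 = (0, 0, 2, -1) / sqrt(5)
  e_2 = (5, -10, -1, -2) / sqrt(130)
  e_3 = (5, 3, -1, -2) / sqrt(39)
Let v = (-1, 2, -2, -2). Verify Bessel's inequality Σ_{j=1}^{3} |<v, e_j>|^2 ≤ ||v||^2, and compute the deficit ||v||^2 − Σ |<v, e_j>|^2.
Σ |<v, e_j>|^2 = 29/6; ||v||^2 = 13; deficit = 49/6

Write each e_j = u_j / sqrt(<u_j, u_j>) where u_j is the displayed integer vector. Then <v, e_j> = <v, u_j> / sqrt(<u_j, u_j>), so |<v, e_j>|^2 = <v, u_j>^2 / <u_j, u_j>.
Coefficients: <v, e_1> = -2/sqrt(5), <v, e_2> = -19/sqrt(130), <v, e_3> = 7/sqrt(39).
Square and sum: Σ |<v, e_j>|^2 = 29/6.
Compute ||v||^2 = v·v = 13.
Deficit = 13 − 29/6 = 49/6 ≥ 0, confirming Bessel's inequality. (The deficit equals ||v − Σ <v,e_j> e_j||^2, the squared distance from v to span{e_j}.)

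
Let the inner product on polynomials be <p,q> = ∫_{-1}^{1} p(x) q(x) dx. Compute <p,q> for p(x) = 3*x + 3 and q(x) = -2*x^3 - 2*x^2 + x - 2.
<p,q> = -82/5

Expand the product: p(x)·q(x) = -6*x^4 - 12*x^3 - 3*x^2 - 3*x - 6.
∫_{-1}^{1} of each monomial x^k gives [2/(k+1) if k even, 0 if k odd]. Integrating term-by-term (or equivalently evaluating the antiderivative F(x) = -6*x^5/5 - 3*x^4 - x^3 - 3*x^2/2 - 6*x at the endpoints):
  F(1) − F(−1) = -127/10 − (37/10) = -82/5.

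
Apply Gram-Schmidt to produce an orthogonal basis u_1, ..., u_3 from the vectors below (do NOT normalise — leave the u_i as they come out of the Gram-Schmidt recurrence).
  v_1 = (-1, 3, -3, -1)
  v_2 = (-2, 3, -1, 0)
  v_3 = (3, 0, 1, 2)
Orthogonal basis:
  u_1 = (-1, 3, -3, -1)
  u_2 = (-13/10, 9/10, 11/10, 7/10)
  u_3 = (13/6, 3/2, 1/6, 11/6)

Apply the Gram-Schmidt recurrence
  u_1 = v_1
  u_i = v_i − Σ_{j<i} ((v_i · u_j) / (u_j · u_j)) · u_j.

Step by step this gives:
  u_1 = (-1, 3, -3, -1)
  u_2 = (-13/10, 9/10, 11/10, 7/10)
  u_3 = (13/6, 3/2, 1/6, 11/6)

Orthogonality check:
  u_2 · u_1 = 0 (should be 0)
  u_3 · u_1 = 0 (should be 0)
  u_3 · u_2 = 0 (should be 0)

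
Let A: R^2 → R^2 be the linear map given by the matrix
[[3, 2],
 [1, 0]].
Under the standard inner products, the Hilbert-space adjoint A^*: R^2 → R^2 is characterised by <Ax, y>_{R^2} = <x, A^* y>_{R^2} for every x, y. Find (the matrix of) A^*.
A^* = A^T =
[[3, 1],
 [2, 0]]

For real matrices with standard dot products, the defining identity <Ax, y> = <x, A^* y> gives (Ax)^T y = x^T (A^*) y, i.e. x^T A^T y = x^T (A^*) y. Since this holds for all x, y, we must have A^* = A^T. Therefore
A^* =
[[3, 1],
 [2, 0]].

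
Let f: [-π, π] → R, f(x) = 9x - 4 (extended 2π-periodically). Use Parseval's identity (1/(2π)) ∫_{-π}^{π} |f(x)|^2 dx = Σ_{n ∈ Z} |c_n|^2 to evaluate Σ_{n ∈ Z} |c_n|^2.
Σ |c_n|^2 = 27π^2 + 16

Expand and integrate term by term over [-π, π]:
  ∫ (9x)^2 dx = 81·(2π^3/3); ∫ 2·9·(-4)·x dx = 0 (odd integrand); ∫ (-4)^2 dx = 16·2π.
So (1/(2π)) ∫_{-π}^{π} (9x - 4)^2 dx = 81π^2/3 + 16 = 27π^2 + 16.
Parseval ⇒ Σ |c_n|^2 = 27π^2 + 16.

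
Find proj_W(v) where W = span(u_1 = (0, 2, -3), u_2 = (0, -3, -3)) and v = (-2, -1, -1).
proj_W(v) = (0, -1, -1)

Set up U = [u_1 | ... | u_2] ∈ R^(3×2). The projector onto W = col(U) is P = U (U^T U)^(-1) U^T.
Compute U^T U =
  [13, 3]
  [3, 18],
and U^T v = (1, 6).
Solve U^T U · c = U^T v for the coefficients: c = (0, 1/3). The projection is proj_W(v) = U c.
Check: (v - proj_W(v)) · u_1 = 0  (should be 0).
Check: (v - proj_W(v)) · u_2 = 0  (should be 0).
Result: proj_W(v) = (0, -1, -1).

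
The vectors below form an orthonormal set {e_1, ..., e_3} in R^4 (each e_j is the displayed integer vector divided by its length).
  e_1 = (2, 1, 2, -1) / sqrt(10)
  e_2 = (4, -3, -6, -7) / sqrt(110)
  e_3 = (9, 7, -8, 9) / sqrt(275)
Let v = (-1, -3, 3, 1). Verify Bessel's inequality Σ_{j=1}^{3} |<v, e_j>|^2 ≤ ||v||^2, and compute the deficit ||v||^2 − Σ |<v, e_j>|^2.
Σ |<v, e_j>|^2 = 11; ||v||^2 = 20; deficit = 9

Write each e_j = u_j / sqrt(<u_j, u_j>) where u_j is the displayed integer vector. Then <v, e_j> = <v, u_j> / sqrt(<u_j, u_j>), so |<v, e_j>|^2 = <v, u_j>^2 / <u_j, u_j>.
Coefficients: <v, e_1> = 0/sqrt(10), <v, e_2> = -20/sqrt(110), <v, e_3> = -45/sqrt(275).
Square and sum: Σ |<v, e_j>|^2 = 11.
Compute ||v||^2 = v·v = 20.
Deficit = 20 − 11 = 9 ≥ 0, confirming Bessel's inequality. (The deficit equals ||v − Σ <v,e_j> e_j||^2, the squared distance from v to span{e_j}.)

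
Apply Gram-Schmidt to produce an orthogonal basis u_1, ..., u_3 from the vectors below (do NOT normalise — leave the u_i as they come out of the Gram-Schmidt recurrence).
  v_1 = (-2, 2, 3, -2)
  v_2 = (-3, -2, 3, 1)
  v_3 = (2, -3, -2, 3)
Orthogonal basis:
  u_1 = (-2, 2, 3, -2)
  u_2 = (-15/7, -20/7, 12/7, 13/7)
  u_3 = (251/402, 11/201, 38/67, 113/402)

Apply the Gram-Schmidt recurrence
  u_1 = v_1
  u_i = v_i − Σ_{j<i} ((v_i · u_j) / (u_j · u_j)) · u_j.

Step by step this gives:
  u_1 = (-2, 2, 3, -2)
  u_2 = (-15/7, -20/7, 12/7, 13/7)
  u_3 = (251/402, 11/201, 38/67, 113/402)

Orthogonality check:
  u_2 · u_1 = 0 (should be 0)
  u_3 · u_1 = 0 (should be 0)
  u_3 · u_2 = 0 (should be 0)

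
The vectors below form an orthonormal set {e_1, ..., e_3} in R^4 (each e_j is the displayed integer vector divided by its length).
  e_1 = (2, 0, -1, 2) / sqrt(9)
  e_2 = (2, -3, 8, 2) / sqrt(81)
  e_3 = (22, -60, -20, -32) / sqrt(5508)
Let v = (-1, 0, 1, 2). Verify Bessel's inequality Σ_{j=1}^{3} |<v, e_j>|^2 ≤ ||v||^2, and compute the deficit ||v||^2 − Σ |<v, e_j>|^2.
Σ |<v, e_j>|^2 = 518/153; ||v||^2 = 6; deficit = 400/153

Write each e_j = u_j / sqrt(<u_j, u_j>) where u_j is the displayed integer vector. Then <v, e_j> = <v, u_j> / sqrt(<u_j, u_j>), so |<v, e_j>|^2 = <v, u_j>^2 / <u_j, u_j>.
Coefficients: <v, e_1> = 1/sqrt(9), <v, e_2> = 10/sqrt(81), <v, e_3> = -106/sqrt(5508).
Square and sum: Σ |<v, e_j>|^2 = 518/153.
Compute ||v||^2 = v·v = 6.
Deficit = 6 − 518/153 = 400/153 ≥ 0, confirming Bessel's inequality. (The deficit equals ||v − Σ <v,e_j> e_j||^2, the squared distance from v to span{e_j}.)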